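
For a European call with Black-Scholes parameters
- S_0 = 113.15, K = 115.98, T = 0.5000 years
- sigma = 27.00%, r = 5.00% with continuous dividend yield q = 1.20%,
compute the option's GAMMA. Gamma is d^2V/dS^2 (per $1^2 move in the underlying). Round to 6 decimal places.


d1 = 0.0655860376; d2 = -0.1253327933
phi(d1) = 0.3980851717; exp(-qT) = 0.9940179641; exp(-rT) = 0.9753099120
Gamma = exp(-qT) * phi(d1) / (S * sigma * sqrt(T)) = 0.9940179641 * 0.3980851717 / (113.1500 * 0.2700 * 0.7071067812) = 0.018318

Answer: Gamma = 0.018318


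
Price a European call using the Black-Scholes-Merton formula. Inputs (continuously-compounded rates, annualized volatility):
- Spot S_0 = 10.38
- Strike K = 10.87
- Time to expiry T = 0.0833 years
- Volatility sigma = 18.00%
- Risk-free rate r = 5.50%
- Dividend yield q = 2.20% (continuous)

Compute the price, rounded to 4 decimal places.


d1 = (ln(S/K) + (r - q + 0.5*sigma^2) * T) / (sigma * sqrt(T)) = -0.80898072
d2 = d1 - sigma * sqrt(T) = -0.86093185
exp(-rT) = 0.99542898; exp(-qT) = 0.99816908
C = S_0 * exp(-qT) * N(d1) - K * exp(-rT) * N(d2)
N(d1) = 0.20926312; N(d2) = 0.19463779
C = 10.3800 * 0.99816908 * 0.20926312 - 10.8700 * 0.99542898 * 0.19463779 = 0.0621

Answer: Price = 0.0621


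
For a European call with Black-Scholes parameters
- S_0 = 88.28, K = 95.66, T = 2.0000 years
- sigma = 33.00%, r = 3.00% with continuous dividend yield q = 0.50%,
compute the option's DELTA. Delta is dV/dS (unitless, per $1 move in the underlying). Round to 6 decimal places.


Answer: Delta = 0.561244

Derivation:
d1 = 0.1684485698; d2 = -0.2982419058
phi(d1) = 0.3933222638; exp(-qT) = 0.9900498337; exp(-rT) = 0.9417645336
N(d1) = 0.5668847996
Delta = exp(-qT) * N(d1) = 0.9900498337 * 0.5668847996 = 0.561244


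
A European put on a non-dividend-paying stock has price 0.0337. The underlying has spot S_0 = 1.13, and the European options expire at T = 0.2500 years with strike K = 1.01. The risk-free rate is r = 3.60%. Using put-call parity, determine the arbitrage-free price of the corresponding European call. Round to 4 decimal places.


Put-call parity: C - P = S_0 * exp(-qT) - K * exp(-rT).
S_0 * exp(-qT) = 1.1300 * 1.00000000 = 1.13000000
K * exp(-rT) = 1.0100 * 0.99104038 = 1.00095078
C = P + S*exp(-qT) - K*exp(-rT)
C = 0.0337 + 1.13000000 - 1.00095078 = 0.1627

Answer: Call price = 0.1627


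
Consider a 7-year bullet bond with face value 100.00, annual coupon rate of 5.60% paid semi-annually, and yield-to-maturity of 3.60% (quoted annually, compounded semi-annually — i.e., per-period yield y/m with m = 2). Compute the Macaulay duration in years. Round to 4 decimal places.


Coupon per period c = face * coupon_rate / m = 2.800000
Periods per year m = 2; per-period yield y/m = 0.018000
Number of cashflows N = 14
Cashflows (t years, CF_t, discount factor 1/(1+y/m)^(m*t), PV):
  t = 0.5000: CF_t = 2.800000, DF = 0.982318, PV = 2.750491
  t = 1.0000: CF_t = 2.800000, DF = 0.964949, PV = 2.701858
  t = 1.5000: CF_t = 2.800000, DF = 0.947887, PV = 2.654084
  t = 2.0000: CF_t = 2.800000, DF = 0.931127, PV = 2.607155
  t = 2.5000: CF_t = 2.800000, DF = 0.914663, PV = 2.561056
  t = 3.0000: CF_t = 2.800000, DF = 0.898490, PV = 2.515772
  t = 3.5000: CF_t = 2.800000, DF = 0.882603, PV = 2.471289
  t = 4.0000: CF_t = 2.800000, DF = 0.866997, PV = 2.427593
  t = 4.5000: CF_t = 2.800000, DF = 0.851667, PV = 2.384669
  t = 5.0000: CF_t = 2.800000, DF = 0.836608, PV = 2.342504
  t = 5.5000: CF_t = 2.800000, DF = 0.821816, PV = 2.301084
  t = 6.0000: CF_t = 2.800000, DF = 0.807285, PV = 2.260397
  t = 6.5000: CF_t = 2.800000, DF = 0.793010, PV = 2.220429
  t = 7.0000: CF_t = 102.800000, DF = 0.778989, PV = 80.080029
Price P = sum_t PV_t = 112.278411
Macaulay numerator sum_t t * PV_t:
  t * PV_t at t = 0.5000: 1.375246
  t * PV_t at t = 1.0000: 2.701858
  t * PV_t at t = 1.5000: 3.981126
  t * PV_t at t = 2.0000: 5.214311
  t * PV_t at t = 2.5000: 6.402641
  t * PV_t at t = 3.0000: 7.547317
  t * PV_t at t = 3.5000: 8.649512
  t * PV_t at t = 4.0000: 9.710370
  t * PV_t at t = 4.5000: 10.731009
  t * PV_t at t = 5.0000: 11.712518
  t * PV_t at t = 5.5000: 12.655962
  t * PV_t at t = 6.0000: 13.562381
  t * PV_t at t = 6.5000: 14.432789
  t * PV_t at t = 7.0000: 560.560204
Macaulay duration D = (sum_t t * PV_t) / P = 669.237245 / 112.278411 = 5.960516

Answer: Macaulay duration = 5.9605 years


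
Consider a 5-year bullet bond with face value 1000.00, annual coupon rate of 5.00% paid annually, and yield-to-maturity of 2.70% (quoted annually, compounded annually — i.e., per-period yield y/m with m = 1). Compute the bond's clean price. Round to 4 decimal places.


Answer: Price = 1106.2416

Derivation:
Coupon per period c = face * coupon_rate / m = 50.000000
Periods per year m = 1; per-period yield y/m = 0.027000
Number of cashflows N = 5
Cashflows (t years, CF_t, discount factor 1/(1+y/m)^(m*t), PV):
  t = 1.0000: CF_t = 50.000000, DF = 0.973710, PV = 48.685492
  t = 2.0000: CF_t = 50.000000, DF = 0.948111, PV = 47.405542
  t = 3.0000: CF_t = 50.000000, DF = 0.923185, PV = 46.159243
  t = 4.0000: CF_t = 50.000000, DF = 0.898914, PV = 44.945708
  t = 5.0000: CF_t = 1050.000000, DF = 0.875282, PV = 919.045644
Price P = sum_t PV_t = 1106.241629


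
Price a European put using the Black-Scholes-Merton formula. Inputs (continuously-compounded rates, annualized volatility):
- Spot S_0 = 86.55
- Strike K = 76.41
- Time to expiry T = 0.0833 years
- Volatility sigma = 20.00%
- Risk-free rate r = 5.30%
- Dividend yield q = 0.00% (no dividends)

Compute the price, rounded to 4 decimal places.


d1 = (ln(S/K) + (r - q + 0.5*sigma^2) * T) / (sigma * sqrt(T)) = 2.26406320
d2 = d1 - sigma * sqrt(T) = 2.20633972
exp(-rT) = 0.99559483; exp(-qT) = 1.00000000
P = K * exp(-rT) * N(-d2) - S_0 * exp(-qT) * N(-d1)
N(-d1) = 0.01178511; N(-d2) = 0.01368011
P = 76.4100 * 0.99559483 * 0.01368011 - 86.5500 * 1.00000000 * 0.01178511 = 0.0207

Answer: Price = 0.0207


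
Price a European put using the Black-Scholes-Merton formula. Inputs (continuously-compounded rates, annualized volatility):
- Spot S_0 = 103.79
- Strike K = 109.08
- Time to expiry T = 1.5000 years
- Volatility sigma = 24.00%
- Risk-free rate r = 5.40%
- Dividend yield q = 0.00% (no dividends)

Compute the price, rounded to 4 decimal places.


Answer: Price = 10.4090

Derivation:
d1 = (ln(S/K) + (r - q + 0.5*sigma^2) * T) / (sigma * sqrt(T)) = 0.25341356
d2 = d1 - sigma * sqrt(T) = -0.04052521
exp(-rT) = 0.92219369; exp(-qT) = 1.00000000
P = K * exp(-rT) * N(-d2) - S_0 * exp(-qT) * N(-d1)
N(-d1) = 0.39997433; N(-d2) = 0.51616280
P = 109.0800 * 0.92219369 * 0.51616280 - 103.7900 * 1.00000000 * 0.39997433 = 10.4090


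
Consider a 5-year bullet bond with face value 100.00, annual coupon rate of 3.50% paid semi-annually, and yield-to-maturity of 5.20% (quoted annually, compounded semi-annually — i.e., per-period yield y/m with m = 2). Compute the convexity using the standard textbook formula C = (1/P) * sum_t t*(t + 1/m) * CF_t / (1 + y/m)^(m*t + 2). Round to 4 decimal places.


Answer: Convexity = 23.4462

Derivation:
Coupon per period c = face * coupon_rate / m = 1.750000
Periods per year m = 2; per-period yield y/m = 0.026000
Number of cashflows N = 10
Cashflows (t years, CF_t, discount factor 1/(1+y/m)^(m*t), PV):
  t = 0.5000: CF_t = 1.750000, DF = 0.974659, PV = 1.705653
  t = 1.0000: CF_t = 1.750000, DF = 0.949960, PV = 1.662430
  t = 1.5000: CF_t = 1.750000, DF = 0.925887, PV = 1.620302
  t = 2.0000: CF_t = 1.750000, DF = 0.902424, PV = 1.579242
  t = 2.5000: CF_t = 1.750000, DF = 0.879555, PV = 1.539222
  t = 3.0000: CF_t = 1.750000, DF = 0.857266, PV = 1.500216
  t = 3.5000: CF_t = 1.750000, DF = 0.835542, PV = 1.462199
  t = 4.0000: CF_t = 1.750000, DF = 0.814369, PV = 1.425145
  t = 4.5000: CF_t = 1.750000, DF = 0.793732, PV = 1.389031
  t = 5.0000: CF_t = 101.750000, DF = 0.773618, PV = 78.715600
Price P = sum_t PV_t = 92.599040
Convexity numerator sum_t t*(t + 1/m) * CF_t / (1+y/m)^(m*t + 2):
  t = 0.5000: term = 0.810151
  t = 1.0000: term = 2.368863
  t = 1.5000: term = 4.617666
  t = 2.0000: term = 7.501082
  t = 2.5000: term = 10.966494
  t = 3.0000: term = 14.964026
  t = 3.5000: term = 19.446428
  t = 4.0000: term = 24.368957
  t = 4.5000: term = 29.689275
  t = 5.0000: term = 2056.358272
Convexity = (1/P) * sum = 2171.091213 / 92.599040 = 23.446153


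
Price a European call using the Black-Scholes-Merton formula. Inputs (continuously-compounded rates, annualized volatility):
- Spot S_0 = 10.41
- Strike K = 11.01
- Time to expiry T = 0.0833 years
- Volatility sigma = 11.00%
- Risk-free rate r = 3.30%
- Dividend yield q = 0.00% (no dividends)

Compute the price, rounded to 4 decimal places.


d1 = (ln(S/K) + (r - q + 0.5*sigma^2) * T) / (sigma * sqrt(T)) = -1.66260386
d2 = d1 - sigma * sqrt(T) = -1.69435177
exp(-rT) = 0.99725487; exp(-qT) = 1.00000000
C = S_0 * exp(-qT) * N(d1) - K * exp(-rT) * N(d2)
N(d1) = 0.04819588; N(d2) = 0.04509923
C = 10.4100 * 1.00000000 * 0.04819588 - 11.0100 * 0.99725487 * 0.04509923 = 0.0065

Answer: Price = 0.0065


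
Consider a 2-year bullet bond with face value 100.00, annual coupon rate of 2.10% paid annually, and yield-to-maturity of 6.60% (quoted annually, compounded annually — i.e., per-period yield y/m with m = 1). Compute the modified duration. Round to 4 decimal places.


Coupon per period c = face * coupon_rate / m = 2.100000
Periods per year m = 1; per-period yield y/m = 0.066000
Number of cashflows N = 2
Cashflows (t years, CF_t, discount factor 1/(1+y/m)^(m*t), PV):
  t = 1.0000: CF_t = 2.100000, DF = 0.938086, PV = 1.969981
  t = 2.0000: CF_t = 102.100000, DF = 0.880006, PV = 89.848604
Price P = sum_t PV_t = 91.818585
First compute Macaulay numerator sum_t t * PV_t:
  t * PV_t at t = 1.0000: 1.969981
  t * PV_t at t = 2.0000: 179.697208
Macaulay duration D = 181.667189 / 91.818585 = 1.978545
Modified duration = D / (1 + y/m) = 1.978545 / (1 + 0.066000) = 1.856046

Answer: Modified duration = 1.8560


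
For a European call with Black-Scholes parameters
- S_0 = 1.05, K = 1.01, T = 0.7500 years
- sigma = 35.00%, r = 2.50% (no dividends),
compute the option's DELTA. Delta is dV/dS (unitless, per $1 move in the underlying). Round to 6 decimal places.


d1 = 0.3415516215; d2 = 0.0384427302
phi(d1) = 0.3763381185; exp(-qT) = 1.0000000000; exp(-rT) = 0.9814246877
N(d1) = 0.6336558249
Delta = exp(-qT) * N(d1) = 1.0000000000 * 0.6336558249 = 0.633656

Answer: Delta = 0.633656


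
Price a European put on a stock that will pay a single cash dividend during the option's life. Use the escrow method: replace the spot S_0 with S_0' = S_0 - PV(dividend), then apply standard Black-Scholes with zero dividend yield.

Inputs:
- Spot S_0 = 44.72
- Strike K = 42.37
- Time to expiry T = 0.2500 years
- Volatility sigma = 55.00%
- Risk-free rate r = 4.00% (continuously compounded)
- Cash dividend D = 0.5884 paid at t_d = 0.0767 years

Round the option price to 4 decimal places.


Answer: Price = 3.6941

Derivation:
PV(D) = D * exp(-r * t_d) = 0.5884 * 0.99693670 = 0.58659756
S_0' = S_0 - PV(D) = 44.7200 - 0.58659756 = 44.13340244
d1 = (ln(S_0'/K) + (r + sigma^2/2)*T) / (sigma*sqrt(T)) = 0.32214130
d2 = d1 - sigma*sqrt(T) = 0.04714130
exp(-rT) = 0.99004983
N(-d1) = 0.37367283; N(-d2) = 0.48120031
P = K * exp(-rT) * N(-d2) - S_0' * N(-d1) = 42.3700 * 0.99004983 * 0.48120031 - 44.13340244 * 0.37367283 = 3.6941


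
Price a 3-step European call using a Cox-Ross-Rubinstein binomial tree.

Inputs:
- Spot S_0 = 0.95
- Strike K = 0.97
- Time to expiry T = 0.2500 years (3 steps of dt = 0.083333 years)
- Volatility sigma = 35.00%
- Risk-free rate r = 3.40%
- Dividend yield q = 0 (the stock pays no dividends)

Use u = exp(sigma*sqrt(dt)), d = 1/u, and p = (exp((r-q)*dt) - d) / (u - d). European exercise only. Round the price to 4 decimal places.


Answer: Price = V(0,0) = 0.0661

Derivation:
dt = T/N = 0.083333
u = exp(sigma*sqrt(dt)) = 1.106317; d = 1/u = 0.903900
p = (exp((r-q)*dt) - d) / (u - d) = 0.488780
Discount per step: exp(-r*dt) = 0.997171
Stock lattice S(k, i) with i counting down-moves:
  k=0: S(0,0) = 0.9500
  k=1: S(1,0) = 1.0510; S(1,1) = 0.8587
  k=2: S(2,0) = 1.1627; S(2,1) = 0.9500; S(2,2) = 0.7762
  k=3: S(3,0) = 1.2864; S(3,1) = 1.0510; S(3,2) = 0.8587; S(3,3) = 0.7016
Terminal payoffs V(N, i) = max(S_T - K, 0):
  V(3,0) = 0.316359; V(3,1) = 0.081001; V(3,2) = 0.000000; V(3,3) = 0.000000
Backward induction: V(k, i) = exp(-r*dt) * [p * V(k+1, i) + (1-p) * V(k+1, i+1)].
  V(2,0) = exp(-r*dt) * [p*0.316359 + (1-p)*0.081001] = 0.195484
  V(2,1) = exp(-r*dt) * [p*0.081001 + (1-p)*0.000000] = 0.039480
  V(2,2) = exp(-r*dt) * [p*0.000000 + (1-p)*0.000000] = 0.000000
  V(1,0) = exp(-r*dt) * [p*0.195484 + (1-p)*0.039480] = 0.115404
  V(1,1) = exp(-r*dt) * [p*0.039480 + (1-p)*0.000000] = 0.019242
  V(0,0) = exp(-r*dt) * [p*0.115404 + (1-p)*0.019242] = 0.066057


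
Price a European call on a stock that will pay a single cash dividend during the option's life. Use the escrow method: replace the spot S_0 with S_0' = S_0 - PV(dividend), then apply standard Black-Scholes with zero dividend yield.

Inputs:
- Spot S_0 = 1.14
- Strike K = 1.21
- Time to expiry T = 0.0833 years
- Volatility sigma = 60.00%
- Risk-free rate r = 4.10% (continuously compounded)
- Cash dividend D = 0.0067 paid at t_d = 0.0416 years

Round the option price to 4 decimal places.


Answer: Price = 0.0495

Derivation:
PV(D) = D * exp(-r * t_d) = 0.0067 * 0.99829585 = 0.00668858
S_0' = S_0 - PV(D) = 1.1400 - 0.00668858 = 1.13331142
d1 = (ln(S_0'/K) + (r + sigma^2/2)*T) / (sigma*sqrt(T)) = -0.27179728
d2 = d1 - sigma*sqrt(T) = -0.44496772
exp(-rT) = 0.99659053
N(d1) = 0.39288895; N(d2) = 0.32817154
C = S_0' * N(d1) - K * exp(-rT) * N(d2) = 1.13331142 * 0.39288895 - 1.2100 * 0.99659053 * 0.32817154 = 0.0495


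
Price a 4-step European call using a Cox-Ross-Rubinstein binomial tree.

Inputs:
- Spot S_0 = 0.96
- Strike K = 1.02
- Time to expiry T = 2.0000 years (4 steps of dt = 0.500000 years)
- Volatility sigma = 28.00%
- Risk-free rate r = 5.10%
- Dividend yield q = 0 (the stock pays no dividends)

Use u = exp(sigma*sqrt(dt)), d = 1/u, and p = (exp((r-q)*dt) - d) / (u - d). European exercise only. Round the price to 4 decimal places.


dt = T/N = 0.500000
u = exp(sigma*sqrt(dt)) = 1.218950; d = 1/u = 0.820378
p = (exp((r-q)*dt) - d) / (u - d) = 0.515465
Discount per step: exp(-r*dt) = 0.974822
Stock lattice S(k, i) with i counting down-moves:
  k=0: S(0,0) = 0.9600
  k=1: S(1,0) = 1.1702; S(1,1) = 0.7876
  k=2: S(2,0) = 1.4264; S(2,1) = 0.9600; S(2,2) = 0.6461
  k=3: S(3,0) = 1.7387; S(3,1) = 1.1702; S(3,2) = 0.7876; S(3,3) = 0.5300
  k=4: S(4,0) = 2.1194; S(4,1) = 1.4264; S(4,2) = 0.9600; S(4,3) = 0.6461; S(4,4) = 0.4348
Terminal payoffs V(N, i) = max(S_T - K, 0):
  V(4,0) = 1.099410; V(4,1) = 0.406406; V(4,2) = 0.000000; V(4,3) = 0.000000; V(4,4) = 0.000000
Backward induction: V(k, i) = exp(-r*dt) * [p * V(k+1, i) + (1-p) * V(k+1, i+1)].
  V(3,0) = exp(-r*dt) * [p*1.099410 + (1-p)*0.406406] = 0.744399
  V(3,1) = exp(-r*dt) * [p*0.406406 + (1-p)*0.000000] = 0.204213
  V(3,2) = exp(-r*dt) * [p*0.000000 + (1-p)*0.000000] = 0.000000
  V(3,3) = exp(-r*dt) * [p*0.000000 + (1-p)*0.000000] = 0.000000
  V(2,0) = exp(-r*dt) * [p*0.744399 + (1-p)*0.204213] = 0.470508
  V(2,1) = exp(-r*dt) * [p*0.204213 + (1-p)*0.000000] = 0.102614
  V(2,2) = exp(-r*dt) * [p*0.000000 + (1-p)*0.000000] = 0.000000
  V(1,0) = exp(-r*dt) * [p*0.470508 + (1-p)*0.102614] = 0.284892
  V(1,1) = exp(-r*dt) * [p*0.102614 + (1-p)*0.000000] = 0.051562
  V(0,0) = exp(-r*dt) * [p*0.284892 + (1-p)*0.051562] = 0.167509

Answer: Price = V(0,0) = 0.1675


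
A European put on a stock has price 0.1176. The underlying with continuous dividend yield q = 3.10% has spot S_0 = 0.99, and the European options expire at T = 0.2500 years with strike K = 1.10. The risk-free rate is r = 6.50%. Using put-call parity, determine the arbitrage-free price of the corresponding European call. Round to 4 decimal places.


Answer: Call price = 0.0177

Derivation:
Put-call parity: C - P = S_0 * exp(-qT) - K * exp(-rT).
S_0 * exp(-qT) = 0.9900 * 0.99227995 = 0.98235715
K * exp(-rT) = 1.1000 * 0.98388132 = 1.08226945
C = P + S*exp(-qT) - K*exp(-rT)
C = 0.1176 + 0.98235715 - 1.08226945 = 0.0177


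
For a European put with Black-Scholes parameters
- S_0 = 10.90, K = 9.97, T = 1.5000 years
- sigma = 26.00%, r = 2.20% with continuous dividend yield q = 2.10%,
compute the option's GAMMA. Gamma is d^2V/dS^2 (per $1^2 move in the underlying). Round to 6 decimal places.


Answer: Gamma = 0.100920

Derivation:
d1 = 0.4439926431; d2 = 0.1255589765
phi(d1) = 0.3614963744; exp(-qT) = 0.9689909565; exp(-rT) = 0.9675385596
Gamma = exp(-qT) * phi(d1) / (S * sigma * sqrt(T)) = 0.9689909565 * 0.3614963744 / (10.9000 * 0.2600 * 1.2247448714) = 0.100920


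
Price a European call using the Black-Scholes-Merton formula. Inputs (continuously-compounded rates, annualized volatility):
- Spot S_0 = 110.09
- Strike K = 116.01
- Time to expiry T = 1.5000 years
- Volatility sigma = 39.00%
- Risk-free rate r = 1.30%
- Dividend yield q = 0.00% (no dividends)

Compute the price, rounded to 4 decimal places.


d1 = (ln(S/K) + (r - q + 0.5*sigma^2) * T) / (sigma * sqrt(T)) = 0.16999212
d2 = d1 - sigma * sqrt(T) = -0.30765838
exp(-rT) = 0.98068890; exp(-qT) = 1.00000000
C = S_0 * exp(-qT) * N(d1) - K * exp(-rT) * N(d2)
N(d1) = 0.56749183; N(d2) = 0.37917114
C = 110.0900 * 1.00000000 * 0.56749183 - 116.0100 * 0.98068890 * 0.37917114 = 19.3370

Answer: Price = 19.3370


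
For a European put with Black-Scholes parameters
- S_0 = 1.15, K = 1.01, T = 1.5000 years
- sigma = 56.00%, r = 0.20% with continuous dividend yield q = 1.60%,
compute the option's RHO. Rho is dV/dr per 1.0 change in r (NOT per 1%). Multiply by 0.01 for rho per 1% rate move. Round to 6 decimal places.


d1 = 0.5015791154; d2 = -0.1842780126
phi(d1) = 0.3517870220; exp(-qT) = 0.9762857098; exp(-rT) = 0.9970044955
N(-d2) = 0.5731023190
Rho = -K*T*exp(-rT)*N(-d2) = -1.0100 * 1.5000 * 0.9970044955 * 0.5731023190 = -0.865649

Answer: Rho = -0.865649


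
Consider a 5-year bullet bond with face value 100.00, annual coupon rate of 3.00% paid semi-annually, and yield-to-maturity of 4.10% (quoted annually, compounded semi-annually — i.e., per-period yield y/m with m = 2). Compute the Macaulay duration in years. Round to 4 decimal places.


Answer: Macaulay duration = 4.6701 years

Derivation:
Coupon per period c = face * coupon_rate / m = 1.500000
Periods per year m = 2; per-period yield y/m = 0.020500
Number of cashflows N = 10
Cashflows (t years, CF_t, discount factor 1/(1+y/m)^(m*t), PV):
  t = 0.5000: CF_t = 1.500000, DF = 0.979912, PV = 1.469868
  t = 1.0000: CF_t = 1.500000, DF = 0.960227, PV = 1.440341
  t = 1.5000: CF_t = 1.500000, DF = 0.940938, PV = 1.411407
  t = 2.0000: CF_t = 1.500000, DF = 0.922036, PV = 1.383054
  t = 2.5000: CF_t = 1.500000, DF = 0.903514, PV = 1.355271
  t = 3.0000: CF_t = 1.500000, DF = 0.885364, PV = 1.328046
  t = 3.5000: CF_t = 1.500000, DF = 0.867579, PV = 1.301368
  t = 4.0000: CF_t = 1.500000, DF = 0.850151, PV = 1.275226
  t = 4.5000: CF_t = 1.500000, DF = 0.833073, PV = 1.249609
  t = 5.0000: CF_t = 101.500000, DF = 0.816338, PV = 82.858287
Price P = sum_t PV_t = 95.072478
Macaulay numerator sum_t t * PV_t:
  t * PV_t at t = 0.5000: 0.734934
  t * PV_t at t = 1.0000: 1.440341
  t * PV_t at t = 1.5000: 2.117110
  t * PV_t at t = 2.0000: 2.766109
  t * PV_t at t = 2.5000: 3.388178
  t * PV_t at t = 3.0000: 3.984139
  t * PV_t at t = 3.5000: 4.554789
  t * PV_t at t = 4.0000: 5.100904
  t * PV_t at t = 4.5000: 5.623241
  t * PV_t at t = 5.0000: 414.291436
Macaulay duration D = (sum_t t * PV_t) / P = 444.001180 / 95.072478 = 4.670134


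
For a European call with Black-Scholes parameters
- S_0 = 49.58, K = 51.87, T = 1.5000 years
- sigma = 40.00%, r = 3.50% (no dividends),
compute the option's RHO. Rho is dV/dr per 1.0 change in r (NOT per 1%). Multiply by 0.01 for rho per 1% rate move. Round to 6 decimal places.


d1 = 0.2599458492; d2 = -0.2299520994
phi(d1) = 0.3856887988; exp(-qT) = 1.0000000000; exp(-rT) = 0.9488543211
N(d2) = 0.4090644957
Rho = K*T*exp(-rT)*N(d2) = 51.8700 * 1.5000 * 0.9488543211 * 0.4090644957 = 30.199436

Answer: Rho = 30.199436


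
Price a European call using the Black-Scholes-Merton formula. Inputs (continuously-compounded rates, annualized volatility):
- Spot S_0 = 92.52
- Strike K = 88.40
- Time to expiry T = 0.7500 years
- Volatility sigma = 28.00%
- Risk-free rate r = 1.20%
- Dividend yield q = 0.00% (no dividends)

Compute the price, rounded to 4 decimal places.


Answer: Price = 11.3652

Derivation:
d1 = (ln(S/K) + (r - q + 0.5*sigma^2) * T) / (sigma * sqrt(T)) = 0.34621579
d2 = d1 - sigma * sqrt(T) = 0.10372868
exp(-rT) = 0.99104038; exp(-qT) = 1.00000000
C = S_0 * exp(-qT) * N(d1) - K * exp(-rT) * N(d2)
N(d1) = 0.63540973; N(d2) = 0.54130767
C = 92.5200 * 1.00000000 * 0.63540973 - 88.4000 * 0.99104038 * 0.54130767 = 11.3652


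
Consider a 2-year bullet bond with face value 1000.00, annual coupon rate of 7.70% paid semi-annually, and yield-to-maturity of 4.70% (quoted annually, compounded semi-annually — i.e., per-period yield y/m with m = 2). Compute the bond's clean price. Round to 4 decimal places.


Answer: Price = 1056.6341

Derivation:
Coupon per period c = face * coupon_rate / m = 38.500000
Periods per year m = 2; per-period yield y/m = 0.023500
Number of cashflows N = 4
Cashflows (t years, CF_t, discount factor 1/(1+y/m)^(m*t), PV):
  t = 0.5000: CF_t = 38.500000, DF = 0.977040, PV = 37.616023
  t = 1.0000: CF_t = 38.500000, DF = 0.954606, PV = 36.752343
  t = 1.5000: CF_t = 38.500000, DF = 0.932688, PV = 35.908494
  t = 2.0000: CF_t = 1038.500000, DF = 0.911273, PV = 946.357248
Price P = sum_t PV_t = 1056.634109


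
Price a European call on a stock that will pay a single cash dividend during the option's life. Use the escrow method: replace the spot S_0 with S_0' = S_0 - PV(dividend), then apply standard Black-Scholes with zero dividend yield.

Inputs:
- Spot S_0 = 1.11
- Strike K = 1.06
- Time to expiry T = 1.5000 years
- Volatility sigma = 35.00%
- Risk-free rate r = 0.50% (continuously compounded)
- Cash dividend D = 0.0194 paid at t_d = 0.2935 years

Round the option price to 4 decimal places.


PV(D) = D * exp(-r * t_d) = 0.0194 * 0.99853358 = 0.01937155
S_0' = S_0 - PV(D) = 1.1100 - 0.01937155 = 1.09062845
d1 = (ln(S_0'/K) + (r + sigma^2/2)*T) / (sigma*sqrt(T)) = 0.29827829
d2 = d1 - sigma*sqrt(T) = -0.13038242
exp(-rT) = 0.99252805
N(d1) = 0.61725461; N(d2) = 0.44813194
C = S_0' * N(d1) - K * exp(-rT) * N(d2) = 1.09062845 * 0.61725461 - 1.0600 * 0.99252805 * 0.44813194 = 0.2017

Answer: Price = 0.2017


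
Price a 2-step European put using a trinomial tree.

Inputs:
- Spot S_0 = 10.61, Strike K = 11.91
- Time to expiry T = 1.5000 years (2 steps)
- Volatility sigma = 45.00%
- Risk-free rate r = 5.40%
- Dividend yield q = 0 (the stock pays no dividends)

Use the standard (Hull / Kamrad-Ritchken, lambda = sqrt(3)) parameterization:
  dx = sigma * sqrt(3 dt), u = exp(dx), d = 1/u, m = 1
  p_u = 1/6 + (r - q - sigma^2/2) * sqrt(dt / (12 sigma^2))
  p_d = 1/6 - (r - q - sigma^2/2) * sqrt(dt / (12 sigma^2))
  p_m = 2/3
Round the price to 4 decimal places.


Answer: Price = V(0,0) = 2.4559

Derivation:
dt = T/N = 0.750000; dx = sigma*sqrt(3*dt) = 0.675000
u = exp(dx) = 1.964033; d = 1/u = 0.509156
p_u = 0.140417, p_m = 0.666667, p_d = 0.192917
Discount per step: exp(-r*dt) = 0.960309
Stock lattice S(k, j) with j the centered position index:
  k=0: S(0,+0) = 10.6100
  k=1: S(1,-1) = 5.4021; S(1,+0) = 10.6100; S(1,+1) = 20.8384
  k=2: S(2,-2) = 2.7505; S(2,-1) = 5.4021; S(2,+0) = 10.6100; S(2,+1) = 20.8384; S(2,+2) = 40.9273
Terminal payoffs V(N, j) = max(K - S_T, 0):
  V(2,-2) = 9.159461; V(2,-1) = 6.507850; V(2,+0) = 1.300000; V(2,+1) = 0.000000; V(2,+2) = 0.000000
Backward induction: V(k, j) = exp(-r*dt) * [p_u * V(k+1, j+1) + p_m * V(k+1, j) + p_d * V(k+1, j-1)]
  V(1,-1) = exp(-r*dt) * [p_u*1.300000 + p_m*6.507850 + p_d*9.159461] = 6.038540
  V(1,+0) = exp(-r*dt) * [p_u*0.000000 + p_m*1.300000 + p_d*6.507850] = 2.037910
  V(1,+1) = exp(-r*dt) * [p_u*0.000000 + p_m*0.000000 + p_d*1.300000] = 0.240838
  V(0,+0) = exp(-r*dt) * [p_u*0.240838 + p_m*2.037910 + p_d*6.038540] = 2.455856


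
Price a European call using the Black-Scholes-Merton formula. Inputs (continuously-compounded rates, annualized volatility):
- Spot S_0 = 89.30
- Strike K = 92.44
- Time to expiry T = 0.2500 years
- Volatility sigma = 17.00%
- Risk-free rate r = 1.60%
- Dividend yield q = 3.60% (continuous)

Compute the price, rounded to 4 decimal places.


Answer: Price = 1.6005

Derivation:
d1 = (ln(S/K) + (r - q + 0.5*sigma^2) * T) / (sigma * sqrt(T)) = -0.42289174
d2 = d1 - sigma * sqrt(T) = -0.50789174
exp(-rT) = 0.99600799; exp(-qT) = 0.99104038
C = S_0 * exp(-qT) * N(d1) - K * exp(-rT) * N(d2)
N(d1) = 0.33618713; N(d2) = 0.30576464
C = 89.3000 * 0.99104038 * 0.33618713 - 92.4400 * 0.99600799 * 0.30576464 = 1.6005


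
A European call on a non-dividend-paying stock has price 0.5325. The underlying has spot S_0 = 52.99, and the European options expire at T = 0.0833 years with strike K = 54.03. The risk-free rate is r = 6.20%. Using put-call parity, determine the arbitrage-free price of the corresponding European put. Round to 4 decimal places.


Put-call parity: C - P = S_0 * exp(-qT) - K * exp(-rT).
S_0 * exp(-qT) = 52.9900 * 1.00000000 = 52.99000000
K * exp(-rT) = 54.0300 * 0.99484871 = 53.75167600
P = C - S*exp(-qT) + K*exp(-rT)
P = 0.5325 - 52.99000000 + 53.75167600 = 1.2942

Answer: Put price = 1.2942


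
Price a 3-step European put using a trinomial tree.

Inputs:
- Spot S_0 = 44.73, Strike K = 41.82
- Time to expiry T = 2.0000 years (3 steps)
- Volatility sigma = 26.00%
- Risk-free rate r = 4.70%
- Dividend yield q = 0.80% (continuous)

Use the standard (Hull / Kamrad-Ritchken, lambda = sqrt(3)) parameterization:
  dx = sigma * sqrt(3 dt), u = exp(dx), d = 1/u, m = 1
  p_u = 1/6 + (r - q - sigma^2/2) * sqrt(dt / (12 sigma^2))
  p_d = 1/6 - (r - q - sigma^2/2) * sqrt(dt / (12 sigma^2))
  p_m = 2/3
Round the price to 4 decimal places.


Answer: Price = V(0,0) = 3.3438

Derivation:
dt = T/N = 0.666667; dx = sigma*sqrt(3*dt) = 0.367696
u = exp(dx) = 1.444402; d = 1/u = 0.692328
p_u = 0.171381, p_m = 0.666667, p_d = 0.161953
Discount per step: exp(-r*dt) = 0.969152
Stock lattice S(k, j) with j the centered position index:
  k=0: S(0,+0) = 44.7300
  k=1: S(1,-1) = 30.9678; S(1,+0) = 44.7300; S(1,+1) = 64.6081
  k=2: S(2,-2) = 21.4399; S(2,-1) = 30.9678; S(2,+0) = 44.7300; S(2,+1) = 64.6081; S(2,+2) = 93.3201
  k=3: S(3,-3) = 14.8434; S(3,-2) = 21.4399; S(3,-1) = 30.9678; S(3,+0) = 44.7300; S(3,+1) = 64.6081; S(3,+2) = 93.3201; S(3,+3) = 134.7918
Terminal payoffs V(N, j) = max(K - S_T, 0):
  V(3,-3) = 26.976563; V(3,-2) = 20.380107; V(3,-1) = 10.852171; V(3,+0) = 0.000000; V(3,+1) = 0.000000; V(3,+2) = 0.000000; V(3,+3) = 0.000000
Backward induction: V(k, j) = exp(-r*dt) * [p_u * V(k+1, j+1) + p_m * V(k+1, j) + p_d * V(k+1, j-1)]
  V(2,-2) = exp(-r*dt) * [p_u*10.852171 + p_m*20.380107 + p_d*26.976563] = 19.204256
  V(2,-1) = exp(-r*dt) * [p_u*0.000000 + p_m*10.852171 + p_d*20.380107] = 10.210402
  V(2,+0) = exp(-r*dt) * [p_u*0.000000 + p_m*0.000000 + p_d*10.852171] = 1.703322
  V(2,+1) = exp(-r*dt) * [p_u*0.000000 + p_m*0.000000 + p_d*0.000000] = 0.000000
  V(2,+2) = exp(-r*dt) * [p_u*0.000000 + p_m*0.000000 + p_d*0.000000] = 0.000000
  V(1,-1) = exp(-r*dt) * [p_u*1.703322 + p_m*10.210402 + p_d*19.204256] = 9.894107
  V(1,+0) = exp(-r*dt) * [p_u*0.000000 + p_m*1.703322 + p_d*10.210402] = 2.703111
  V(1,+1) = exp(-r*dt) * [p_u*0.000000 + p_m*0.000000 + p_d*1.703322] = 0.267348
  V(0,+0) = exp(-r*dt) * [p_u*0.267348 + p_m*2.703111 + p_d*9.894107] = 3.343836


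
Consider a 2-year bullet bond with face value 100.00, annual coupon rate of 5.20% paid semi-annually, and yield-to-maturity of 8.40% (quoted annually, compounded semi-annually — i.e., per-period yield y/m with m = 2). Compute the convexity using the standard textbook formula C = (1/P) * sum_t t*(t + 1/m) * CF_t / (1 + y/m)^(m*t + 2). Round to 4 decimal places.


Coupon per period c = face * coupon_rate / m = 2.600000
Periods per year m = 2; per-period yield y/m = 0.042000
Number of cashflows N = 4
Cashflows (t years, CF_t, discount factor 1/(1+y/m)^(m*t), PV):
  t = 0.5000: CF_t = 2.600000, DF = 0.959693, PV = 2.495202
  t = 1.0000: CF_t = 2.600000, DF = 0.921010, PV = 2.394627
  t = 1.5000: CF_t = 2.600000, DF = 0.883887, PV = 2.298107
  t = 2.0000: CF_t = 102.600000, DF = 0.848260, PV = 87.031503
Price P = sum_t PV_t = 94.219439
Convexity numerator sum_t t*(t + 1/m) * CF_t / (1+y/m)^(m*t + 2):
  t = 0.5000: term = 1.149053
  t = 1.0000: term = 3.308215
  t = 1.5000: term = 6.349741
  t = 2.0000: term = 400.784624
Convexity = (1/P) * sum = 411.591633 / 94.219439 = 4.368436

Answer: Convexity = 4.3684


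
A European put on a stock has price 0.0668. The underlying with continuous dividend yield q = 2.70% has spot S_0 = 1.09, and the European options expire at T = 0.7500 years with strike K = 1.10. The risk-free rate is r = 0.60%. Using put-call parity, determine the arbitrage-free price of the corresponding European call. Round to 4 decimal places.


Put-call parity: C - P = S_0 * exp(-qT) - K * exp(-rT).
S_0 * exp(-qT) = 1.0900 * 0.97995365 = 1.06814948
K * exp(-rT) = 1.1000 * 0.99551011 = 1.09506112
C = P + S*exp(-qT) - K*exp(-rT)
C = 0.0668 + 1.06814948 - 1.09506112 = 0.0399

Answer: Call price = 0.0399


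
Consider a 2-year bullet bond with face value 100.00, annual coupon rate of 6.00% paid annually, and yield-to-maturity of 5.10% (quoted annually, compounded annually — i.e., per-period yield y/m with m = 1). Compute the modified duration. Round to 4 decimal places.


Coupon per period c = face * coupon_rate / m = 6.000000
Periods per year m = 1; per-period yield y/m = 0.051000
Number of cashflows N = 2
Cashflows (t years, CF_t, discount factor 1/(1+y/m)^(m*t), PV):
  t = 1.0000: CF_t = 6.000000, DF = 0.951475, PV = 5.708849
  t = 2.0000: CF_t = 106.000000, DF = 0.905304, PV = 95.962252
Price P = sum_t PV_t = 101.671101
First compute Macaulay numerator sum_t t * PV_t:
  t * PV_t at t = 1.0000: 5.708849
  t * PV_t at t = 2.0000: 191.924505
Macaulay duration D = 197.633354 / 101.671101 = 1.943850
Modified duration = D / (1 + y/m) = 1.943850 / (1 + 0.051000) = 1.849524

Answer: Modified duration = 1.8495


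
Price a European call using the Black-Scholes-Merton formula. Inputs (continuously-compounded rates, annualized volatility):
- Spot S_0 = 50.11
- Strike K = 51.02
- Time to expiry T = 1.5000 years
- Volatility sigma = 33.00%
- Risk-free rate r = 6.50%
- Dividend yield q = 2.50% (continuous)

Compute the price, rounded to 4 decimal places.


Answer: Price = 8.6036

Derivation:
d1 = (ln(S/K) + (r - q + 0.5*sigma^2) * T) / (sigma * sqrt(T)) = 0.30600777
d2 = d1 - sigma * sqrt(T) = -0.09815804
exp(-rT) = 0.90710234; exp(-qT) = 0.96319442
C = S_0 * exp(-qT) * N(d1) - K * exp(-rT) * N(d2)
N(d1) = 0.62020063; N(d2) = 0.46090340
C = 50.1100 * 0.96319442 * 0.62020063 - 51.0200 * 0.90710234 * 0.46090340 = 8.6036


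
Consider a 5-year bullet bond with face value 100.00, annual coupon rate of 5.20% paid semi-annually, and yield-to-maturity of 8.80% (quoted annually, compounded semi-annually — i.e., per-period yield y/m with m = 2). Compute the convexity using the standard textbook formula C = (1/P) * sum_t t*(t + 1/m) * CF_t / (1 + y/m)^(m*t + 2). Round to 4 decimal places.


Coupon per period c = face * coupon_rate / m = 2.600000
Periods per year m = 2; per-period yield y/m = 0.044000
Number of cashflows N = 10
Cashflows (t years, CF_t, discount factor 1/(1+y/m)^(m*t), PV):
  t = 0.5000: CF_t = 2.600000, DF = 0.957854, PV = 2.490421
  t = 1.0000: CF_t = 2.600000, DF = 0.917485, PV = 2.385461
  t = 1.5000: CF_t = 2.600000, DF = 0.878817, PV = 2.284924
  t = 2.0000: CF_t = 2.600000, DF = 0.841779, PV = 2.188625
  t = 2.5000: CF_t = 2.600000, DF = 0.806302, PV = 2.096384
  t = 3.0000: CF_t = 2.600000, DF = 0.772320, PV = 2.008031
  t = 3.5000: CF_t = 2.600000, DF = 0.739770, PV = 1.923401
  t = 4.0000: CF_t = 2.600000, DF = 0.708592, PV = 1.842338
  t = 4.5000: CF_t = 2.600000, DF = 0.678728, PV = 1.764692
  t = 5.0000: CF_t = 102.600000, DF = 0.650122, PV = 66.702540
Price P = sum_t PV_t = 85.686818
Convexity numerator sum_t t*(t + 1/m) * CF_t / (1+y/m)^(m*t + 2):
  t = 0.5000: term = 1.142462
  t = 1.0000: term = 3.282937
  t = 1.5000: term = 6.289152
  t = 2.0000: term = 10.040154
  t = 2.5000: term = 14.425508
  t = 3.0000: term = 19.344551
  t = 3.5000: term = 24.705685
  t = 4.0000: term = 30.425720
  t = 4.5000: term = 36.429263
  t = 5.0000: term = 1682.961072
Convexity = (1/P) * sum = 1829.046505 / 85.686818 = 21.345716

Answer: Convexity = 21.3457


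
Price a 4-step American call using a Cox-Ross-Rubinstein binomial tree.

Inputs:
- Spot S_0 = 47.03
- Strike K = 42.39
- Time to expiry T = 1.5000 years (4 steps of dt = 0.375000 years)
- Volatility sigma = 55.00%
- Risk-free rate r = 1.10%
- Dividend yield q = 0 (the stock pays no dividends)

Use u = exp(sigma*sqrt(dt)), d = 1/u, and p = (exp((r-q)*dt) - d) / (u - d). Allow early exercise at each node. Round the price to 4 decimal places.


dt = T/N = 0.375000
u = exp(sigma*sqrt(dt)) = 1.400466; d = 1/u = 0.714048
p = (exp((r-q)*dt) - d) / (u - d) = 0.422608
Discount per step: exp(-r*dt) = 0.995883
Stock lattice S(k, i) with i counting down-moves:
  k=0: S(0,0) = 47.0300
  k=1: S(1,0) = 65.8639; S(1,1) = 33.5817
  k=2: S(2,0) = 92.2401; S(2,1) = 47.0300; S(2,2) = 23.9789
  k=3: S(3,0) = 129.1792; S(3,1) = 65.8639; S(3,2) = 33.5817; S(3,3) = 17.1221
  k=4: S(4,0) = 180.9110; S(4,1) = 92.2401; S(4,2) = 47.0300; S(4,3) = 23.9789; S(4,4) = 12.2260
Terminal payoffs V(N, i) = max(S_T - K, 0):
  V(4,0) = 138.520974; V(4,1) = 49.850138; V(4,2) = 4.640000; V(4,3) = 0.000000; V(4,4) = 0.000000
Backward induction: V(k, i) = exp(-r*dt) * [p * V(k+1, i) + (1-p) * V(k+1, i+1)]; then take max(V_cont, immediate exercise) for American.
  V(3,0) = exp(-r*dt) * [p*138.520974 + (1-p)*49.850138] = 86.963650; exercise = 86.789152; V(3,0) = max -> 86.963650
  V(3,1) = exp(-r*dt) * [p*49.850138 + (1-p)*4.640000] = 23.648401; exercise = 23.473903; V(3,1) = max -> 23.648401
  V(3,2) = exp(-r*dt) * [p*4.640000 + (1-p)*0.000000] = 1.952828; exercise = 0.000000; V(3,2) = max -> 1.952828
  V(3,3) = exp(-r*dt) * [p*0.000000 + (1-p)*0.000000] = 0.000000; exercise = 0.000000; V(3,3) = max -> 0.000000
  V(2,0) = exp(-r*dt) * [p*86.963650 + (1-p)*23.648401] = 50.198417; exercise = 49.850138; V(2,0) = max -> 50.198417
  V(2,1) = exp(-r*dt) * [p*23.648401 + (1-p)*1.952828] = 11.075762; exercise = 4.640000; V(2,1) = max -> 11.075762
  V(2,2) = exp(-r*dt) * [p*1.952828 + (1-p)*0.000000] = 0.821883; exercise = 0.000000; V(2,2) = max -> 0.821883
  V(1,0) = exp(-r*dt) * [p*50.198417 + (1-p)*11.075762] = 27.495644; exercise = 23.473903; V(1,0) = max -> 27.495644
  V(1,1) = exp(-r*dt) * [p*11.075762 + (1-p)*0.821883] = 5.134030; exercise = 0.000000; V(1,1) = max -> 5.134030
  V(0,0) = exp(-r*dt) * [p*27.495644 + (1-p)*5.134030] = 14.524184; exercise = 4.640000; V(0,0) = max -> 14.524184

Answer: Price = V(0,0) = 14.5242


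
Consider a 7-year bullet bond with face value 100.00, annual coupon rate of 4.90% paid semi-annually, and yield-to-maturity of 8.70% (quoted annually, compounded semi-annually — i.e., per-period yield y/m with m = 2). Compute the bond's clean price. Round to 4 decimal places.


Coupon per period c = face * coupon_rate / m = 2.450000
Periods per year m = 2; per-period yield y/m = 0.043500
Number of cashflows N = 14
Cashflows (t years, CF_t, discount factor 1/(1+y/m)^(m*t), PV):
  t = 0.5000: CF_t = 2.450000, DF = 0.958313, PV = 2.347868
  t = 1.0000: CF_t = 2.450000, DF = 0.918365, PV = 2.249993
  t = 1.5000: CF_t = 2.450000, DF = 0.880081, PV = 2.156198
  t = 2.0000: CF_t = 2.450000, DF = 0.843393, PV = 2.066314
  t = 2.5000: CF_t = 2.450000, DF = 0.808235, PV = 1.980176
  t = 3.0000: CF_t = 2.450000, DF = 0.774543, PV = 1.897629
  t = 3.5000: CF_t = 2.450000, DF = 0.742254, PV = 1.818523
  t = 4.0000: CF_t = 2.450000, DF = 0.711312, PV = 1.742715
  t = 4.5000: CF_t = 2.450000, DF = 0.681660, PV = 1.670067
  t = 5.0000: CF_t = 2.450000, DF = 0.653244, PV = 1.600448
  t = 5.5000: CF_t = 2.450000, DF = 0.626013, PV = 1.533731
  t = 6.0000: CF_t = 2.450000, DF = 0.599916, PV = 1.469795
  t = 6.5000: CF_t = 2.450000, DF = 0.574908, PV = 1.408524
  t = 7.0000: CF_t = 102.450000, DF = 0.550942, PV = 56.443978
Price P = sum_t PV_t = 80.385960

Answer: Price = 80.3860


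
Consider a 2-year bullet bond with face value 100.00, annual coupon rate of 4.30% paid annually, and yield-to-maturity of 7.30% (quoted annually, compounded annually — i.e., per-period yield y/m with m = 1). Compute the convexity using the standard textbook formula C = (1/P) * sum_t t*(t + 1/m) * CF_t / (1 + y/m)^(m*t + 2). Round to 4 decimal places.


Answer: Convexity = 5.0642

Derivation:
Coupon per period c = face * coupon_rate / m = 4.300000
Periods per year m = 1; per-period yield y/m = 0.073000
Number of cashflows N = 2
Cashflows (t years, CF_t, discount factor 1/(1+y/m)^(m*t), PV):
  t = 1.0000: CF_t = 4.300000, DF = 0.931966, PV = 4.007456
  t = 2.0000: CF_t = 104.300000, DF = 0.868561, PV = 90.590961
Price P = sum_t PV_t = 94.598416
Convexity numerator sum_t t*(t + 1/m) * CF_t / (1+y/m)^(m*t + 2):
  t = 1.0000: term = 6.961443
  t = 2.0000: term = 472.102903
Convexity = (1/P) * sum = 479.064346 / 94.598416 = 5.064190


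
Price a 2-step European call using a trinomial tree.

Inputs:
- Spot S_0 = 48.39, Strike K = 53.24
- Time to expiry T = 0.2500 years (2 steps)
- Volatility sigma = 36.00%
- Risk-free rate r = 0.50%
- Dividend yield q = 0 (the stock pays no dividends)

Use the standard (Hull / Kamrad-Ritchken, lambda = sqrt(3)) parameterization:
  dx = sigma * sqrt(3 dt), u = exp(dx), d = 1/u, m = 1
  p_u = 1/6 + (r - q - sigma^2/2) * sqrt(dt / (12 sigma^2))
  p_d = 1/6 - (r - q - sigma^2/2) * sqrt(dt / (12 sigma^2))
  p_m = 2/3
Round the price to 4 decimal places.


Answer: Price = V(0,0) = 1.9042

Derivation:
dt = T/N = 0.125000; dx = sigma*sqrt(3*dt) = 0.220454
u = exp(dx) = 1.246643; d = 1/u = 0.802154
p_u = 0.149713, p_m = 0.666667, p_d = 0.183620
Discount per step: exp(-r*dt) = 0.999375
Stock lattice S(k, j) with j the centered position index:
  k=0: S(0,+0) = 48.3900
  k=1: S(1,-1) = 38.8163; S(1,+0) = 48.3900; S(1,+1) = 60.3250
  k=2: S(2,-2) = 31.1366; S(2,-1) = 38.8163; S(2,+0) = 48.3900; S(2,+1) = 60.3250; S(2,+2) = 75.2038
Terminal payoffs V(N, j) = max(S_T - K, 0):
  V(2,-2) = 0.000000; V(2,-1) = 0.000000; V(2,+0) = 0.000000; V(2,+1) = 7.085039; V(2,+2) = 21.963768
Backward induction: V(k, j) = exp(-r*dt) * [p_u * V(k+1, j+1) + p_m * V(k+1, j) + p_d * V(k+1, j-1)]
  V(1,-1) = exp(-r*dt) * [p_u*0.000000 + p_m*0.000000 + p_d*0.000000] = 0.000000
  V(1,+0) = exp(-r*dt) * [p_u*7.085039 + p_m*0.000000 + p_d*0.000000] = 1.060060
  V(1,+1) = exp(-r*dt) * [p_u*21.963768 + p_m*7.085039 + p_d*0.000000] = 8.006616
  V(0,+0) = exp(-r*dt) * [p_u*8.006616 + p_m*1.060060 + p_d*0.000000] = 1.904211


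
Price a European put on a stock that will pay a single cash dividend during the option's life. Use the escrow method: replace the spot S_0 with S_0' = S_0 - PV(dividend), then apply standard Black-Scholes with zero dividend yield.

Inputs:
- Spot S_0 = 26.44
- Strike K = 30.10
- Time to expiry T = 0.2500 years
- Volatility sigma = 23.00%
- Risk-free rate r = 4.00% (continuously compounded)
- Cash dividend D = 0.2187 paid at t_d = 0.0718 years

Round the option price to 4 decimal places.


Answer: Price = 3.7936

Derivation:
PV(D) = D * exp(-r * t_d) = 0.2187 * 0.99713212 = 0.21807279
S_0' = S_0 - PV(D) = 26.4400 - 0.21807279 = 26.22192721
d1 = (ln(S_0'/K) + (r + sigma^2/2)*T) / (sigma*sqrt(T)) = -1.05492778
d2 = d1 - sigma*sqrt(T) = -1.16992778
exp(-rT) = 0.99004983
N(-d1) = 0.85427082; N(-d2) = 0.87898498
P = K * exp(-rT) * N(-d2) - S_0' * N(-d1) = 30.1000 * 0.99004983 * 0.87898498 - 26.22192721 * 0.85427082 = 3.7936


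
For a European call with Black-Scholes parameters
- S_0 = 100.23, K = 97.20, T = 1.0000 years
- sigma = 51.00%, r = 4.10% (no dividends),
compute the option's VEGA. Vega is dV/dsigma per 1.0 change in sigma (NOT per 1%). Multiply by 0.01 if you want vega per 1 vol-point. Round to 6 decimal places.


d1 = 0.3955820266; d2 = -0.1144179734
phi(d1) = 0.3689179184; exp(-qT) = 1.0000000000; exp(-rT) = 0.9598291299
Vega = S * exp(-qT) * phi(d1) * sqrt(T) = 100.2300 * 1.0000000000 * 0.3689179184 * 1.0000000000 = 36.976643

Answer: Vega = 36.976643
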